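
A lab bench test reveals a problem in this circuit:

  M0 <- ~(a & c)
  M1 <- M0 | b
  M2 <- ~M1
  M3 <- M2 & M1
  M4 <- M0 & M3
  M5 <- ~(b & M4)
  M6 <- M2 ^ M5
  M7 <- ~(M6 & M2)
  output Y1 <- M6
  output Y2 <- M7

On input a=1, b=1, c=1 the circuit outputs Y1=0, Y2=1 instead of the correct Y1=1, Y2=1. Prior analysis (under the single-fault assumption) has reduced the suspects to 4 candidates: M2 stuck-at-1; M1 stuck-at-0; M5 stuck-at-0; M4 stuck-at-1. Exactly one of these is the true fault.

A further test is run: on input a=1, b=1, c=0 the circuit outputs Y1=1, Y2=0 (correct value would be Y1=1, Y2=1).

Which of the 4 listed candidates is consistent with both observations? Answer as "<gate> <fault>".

M2 stuck-at-1

Evaluate each candidate on input a=1, b=1, c=0:
  M2 stuck-at-1: M0=1, M1=1, M2=1 [stuck-at-1], M3=1, M4=1, M5=0, M6=1, M7=0 → Y1=1, Y2=0 — matches
  M1 stuck-at-0: M0=1, M1=0 [stuck-at-0], M2=1, M3=0, M4=0, M5=1, M6=0, M7=1 → Y1=0, Y2=1 — eliminated
  M5 stuck-at-0: M0=1, M1=1, M2=0, M3=0, M4=0, M5=0 [stuck-at-0], M6=0, M7=1 → Y1=0, Y2=1 — eliminated
  M4 stuck-at-1: M0=1, M1=1, M2=0, M3=0, M4=1 [stuck-at-1], M5=0, M6=0, M7=1 → Y1=0, Y2=1 — eliminated
Only M2 stuck-at-1 reproduces the observed Y1=1, Y2=0.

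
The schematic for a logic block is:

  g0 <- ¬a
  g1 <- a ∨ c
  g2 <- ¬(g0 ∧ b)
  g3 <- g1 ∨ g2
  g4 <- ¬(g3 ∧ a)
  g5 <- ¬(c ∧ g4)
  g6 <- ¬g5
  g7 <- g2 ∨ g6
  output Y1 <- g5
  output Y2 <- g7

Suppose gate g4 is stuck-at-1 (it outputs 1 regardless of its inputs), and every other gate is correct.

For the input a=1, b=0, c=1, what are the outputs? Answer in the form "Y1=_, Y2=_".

Y1=0, Y2=1

Propagate with g4 forced: g0=0, g1=1, g2=1, g3=1, g4=1 [stuck-at-1], g5=0, g6=1, g7=1.
So the outputs are Y1=0, Y2=1. (Without the fault they would be Y1=1, Y2=1.)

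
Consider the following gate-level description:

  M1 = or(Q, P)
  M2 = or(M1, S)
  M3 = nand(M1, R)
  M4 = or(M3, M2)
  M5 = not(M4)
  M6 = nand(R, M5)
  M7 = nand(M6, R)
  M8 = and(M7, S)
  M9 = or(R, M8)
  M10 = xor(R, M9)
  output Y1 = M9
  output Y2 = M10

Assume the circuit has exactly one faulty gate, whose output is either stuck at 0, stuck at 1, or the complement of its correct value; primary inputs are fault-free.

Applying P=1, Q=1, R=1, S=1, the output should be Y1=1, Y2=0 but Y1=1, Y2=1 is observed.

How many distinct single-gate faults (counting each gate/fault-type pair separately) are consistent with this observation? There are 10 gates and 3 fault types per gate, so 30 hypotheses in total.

Fault-free: M1=1, M2=1, M3=0, M4=1, M5=0, M6=1, M7=0, M8=0, M9=1, M10=0 → Y1=1, Y2=0. Observed Y1=1, Y2=1.
  M1: none of the 3 fault types match ✗
  M2: none of the 3 fault types match ✗
  M3: none of the 3 fault types match ✗
  M4: none of the 3 fault types match ✗
  M5: none of the 3 fault types match ✗
  M6: none of the 3 fault types match ✗
  M7: none of the 3 fault types match ✗
  M8: none of the 3 fault types match ✗
  M9: none of the 3 fault types match ✗
  M10: stuck-at-1, inverted output ✓; others ✗
Consistent faults: {M10 stuck-at-1, M10 inverted output} — 2 in all.

2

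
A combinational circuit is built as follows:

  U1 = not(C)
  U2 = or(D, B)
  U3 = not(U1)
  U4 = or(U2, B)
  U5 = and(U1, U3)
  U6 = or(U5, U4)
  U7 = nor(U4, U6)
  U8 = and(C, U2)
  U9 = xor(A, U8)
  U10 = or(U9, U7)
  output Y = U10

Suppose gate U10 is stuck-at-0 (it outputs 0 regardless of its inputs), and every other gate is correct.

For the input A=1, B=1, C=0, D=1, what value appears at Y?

Propagate with U10 forced: U1=1, U2=1, U3=0, U4=1, U5=0, U6=1, U7=0, U8=0, U9=1, U10=0 [stuck-at-0].
So Y = 0. (Without the fault it would be 1.)

0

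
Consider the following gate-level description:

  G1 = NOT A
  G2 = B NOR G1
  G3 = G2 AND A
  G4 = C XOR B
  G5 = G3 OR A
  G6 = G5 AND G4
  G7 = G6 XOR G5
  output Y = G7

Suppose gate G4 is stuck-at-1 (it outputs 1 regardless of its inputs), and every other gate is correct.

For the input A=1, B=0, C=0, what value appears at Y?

0

Propagate with G4 forced: G1=0, G2=1, G3=1, G4=1 [stuck-at-1], G5=1, G6=1, G7=0.
So Y = 0. (Without the fault it would be 1.)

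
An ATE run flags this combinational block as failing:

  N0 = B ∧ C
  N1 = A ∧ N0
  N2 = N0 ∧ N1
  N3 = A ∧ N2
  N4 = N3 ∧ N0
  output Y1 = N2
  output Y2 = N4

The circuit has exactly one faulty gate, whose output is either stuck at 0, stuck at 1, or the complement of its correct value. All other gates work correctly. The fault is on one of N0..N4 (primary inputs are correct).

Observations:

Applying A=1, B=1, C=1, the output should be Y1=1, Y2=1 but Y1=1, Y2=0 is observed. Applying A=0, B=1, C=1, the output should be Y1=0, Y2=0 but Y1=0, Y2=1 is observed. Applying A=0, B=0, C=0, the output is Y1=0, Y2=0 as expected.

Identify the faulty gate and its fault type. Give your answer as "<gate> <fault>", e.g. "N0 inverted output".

N3 inverted output

Fault-free values for test 1 (A=1, B=1, C=1): N0=1, N1=1, N2=1, N3=1, N4=1, giving Y1=1, Y2=1. Observed Y1=1, Y2=0.
Test 1: faults giving observed Y1=1, Y2=0 are {N3 stuck-at-0, N3 inverted output, N4 stuck-at-0, N4 inverted output}.
Test 2 (A=0, B=1, C=1): fault-free N0=1, N1=0, N2=0, N3=0, N4=0 → Y1=0, Y2=0; observed Y1=0, Y2=1. Eliminates N3 stuck-at-0, N4 stuck-at-0.
Test 3 (A=0, B=0, C=0): fault-free N0=0, N1=0, N2=0, N3=0, N4=0 → Y1=0, Y2=0; observed Y1=0, Y2=0. Eliminates N4 inverted output.
Only N3 inverted output is consistent with every test.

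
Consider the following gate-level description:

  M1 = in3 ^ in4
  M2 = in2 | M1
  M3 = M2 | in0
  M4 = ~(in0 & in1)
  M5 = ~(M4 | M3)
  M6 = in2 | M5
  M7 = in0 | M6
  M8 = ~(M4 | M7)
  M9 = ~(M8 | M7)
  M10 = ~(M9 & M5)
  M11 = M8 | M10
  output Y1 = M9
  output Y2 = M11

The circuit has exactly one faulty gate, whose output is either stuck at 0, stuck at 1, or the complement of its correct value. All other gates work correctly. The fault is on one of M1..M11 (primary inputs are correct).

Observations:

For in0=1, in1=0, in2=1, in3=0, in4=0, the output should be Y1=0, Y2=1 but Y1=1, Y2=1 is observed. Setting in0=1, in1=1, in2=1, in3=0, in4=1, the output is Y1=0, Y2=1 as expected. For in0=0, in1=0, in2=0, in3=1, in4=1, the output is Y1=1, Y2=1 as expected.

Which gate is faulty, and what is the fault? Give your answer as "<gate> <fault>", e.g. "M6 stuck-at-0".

Fault-free values for test 1 (in0=1, in1=0, in2=1, in3=0, in4=0): M1=0, M2=1, M3=1, M4=1, M5=0, M6=1, M7=1, M8=0, M9=0, M10=1, M11=1, giving Y1=0, Y2=1. Observed Y1=1, Y2=1.
Test 1: faults giving observed Y1=1, Y2=1 are {M7 stuck-at-0, M7 inverted output, M9 stuck-at-1, M9 inverted output}.
Test 2 (in0=1, in1=1, in2=1, in3=0, in4=1): fault-free M1=1, M2=1, M3=1, M4=0, M5=0, M6=1, M7=1, M8=0, M9=0, M10=1, M11=1 → Y1=0, Y2=1; observed Y1=0, Y2=1. Eliminates M9 stuck-at-1, M9 inverted output.
Test 3 (in0=0, in1=0, in2=0, in3=1, in4=1): fault-free M1=0, M2=0, M3=0, M4=1, M5=0, M6=0, M7=0, M8=0, M9=1, M10=1, M11=1 → Y1=1, Y2=1; observed Y1=1, Y2=1. Eliminates M7 inverted output.
Only M7 stuck-at-0 is consistent with every test.

M7 stuck-at-0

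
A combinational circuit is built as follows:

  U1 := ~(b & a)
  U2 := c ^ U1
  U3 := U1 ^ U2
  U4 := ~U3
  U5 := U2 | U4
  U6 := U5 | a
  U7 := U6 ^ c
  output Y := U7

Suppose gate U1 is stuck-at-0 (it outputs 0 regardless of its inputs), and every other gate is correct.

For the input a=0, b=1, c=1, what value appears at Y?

0

Propagate with U1 forced: U1=0 [stuck-at-0], U2=1, U3=1, U4=0, U5=1, U6=1, U7=0.
So Y = 0. (Without the fault it would be 1.)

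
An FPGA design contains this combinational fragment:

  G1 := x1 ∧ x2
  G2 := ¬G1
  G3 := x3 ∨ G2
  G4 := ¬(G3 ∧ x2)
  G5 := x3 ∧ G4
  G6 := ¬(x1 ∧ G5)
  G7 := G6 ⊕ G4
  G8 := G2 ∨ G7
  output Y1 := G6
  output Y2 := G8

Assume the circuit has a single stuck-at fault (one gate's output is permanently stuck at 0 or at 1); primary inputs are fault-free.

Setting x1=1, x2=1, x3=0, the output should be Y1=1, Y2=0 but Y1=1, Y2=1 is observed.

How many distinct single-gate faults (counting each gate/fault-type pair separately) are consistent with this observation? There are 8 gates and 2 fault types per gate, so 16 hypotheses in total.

6

Fault-free: G1=1, G2=0, G3=0, G4=1, G5=0, G6=1, G7=0, G8=0 → Y1=1, Y2=0. Observed Y1=1, Y2=1.
  G1: stuck-at-0 ✓; others ✗
  G2: stuck-at-1 ✓; others ✗
  G3: stuck-at-1 ✓; others ✗
  G4: stuck-at-0 ✓; others ✗
  G5: none of the 2 fault types match ✗
  G6: none of the 2 fault types match ✗
  G7: stuck-at-1 ✓; others ✗
  G8: stuck-at-1 ✓; others ✗
Consistent faults: {G1 stuck-at-0, G2 stuck-at-1, G3 stuck-at-1, G4 stuck-at-0, G7 stuck-at-1, G8 stuck-at-1} — 6 in all.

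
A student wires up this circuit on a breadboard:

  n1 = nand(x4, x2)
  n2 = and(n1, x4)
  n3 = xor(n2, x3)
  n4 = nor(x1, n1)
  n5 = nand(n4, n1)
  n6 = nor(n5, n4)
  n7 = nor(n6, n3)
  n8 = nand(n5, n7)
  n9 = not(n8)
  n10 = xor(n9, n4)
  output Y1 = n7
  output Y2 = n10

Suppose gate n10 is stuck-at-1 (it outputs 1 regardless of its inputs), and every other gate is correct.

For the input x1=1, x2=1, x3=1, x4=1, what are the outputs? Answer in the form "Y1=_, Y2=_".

Y1=0, Y2=1

Propagate with n10 forced: n1=0, n2=0, n3=1, n4=0, n5=1, n6=0, n7=0, n8=1, n9=0, n10=1 [stuck-at-1].
So the outputs are Y1=0, Y2=1. (Without the fault they would be Y1=0, Y2=0.)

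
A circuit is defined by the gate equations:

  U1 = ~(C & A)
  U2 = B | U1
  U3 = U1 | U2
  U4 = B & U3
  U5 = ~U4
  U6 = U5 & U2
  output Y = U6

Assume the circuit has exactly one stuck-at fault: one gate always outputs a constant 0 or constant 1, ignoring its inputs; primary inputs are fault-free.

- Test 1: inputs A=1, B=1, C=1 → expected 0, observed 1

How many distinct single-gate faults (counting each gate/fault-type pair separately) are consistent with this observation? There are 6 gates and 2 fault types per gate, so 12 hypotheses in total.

4

Fault-free: U1=0, U2=1, U3=1, U4=1, U5=0, U6=0 → 0. Observed 1.
  U1 stuck-at-0: output 0 ✗
  U1 stuck-at-1: output 0 ✗
  U2 stuck-at-0: output 0 ✗
  U2 stuck-at-1: output 0 ✗
  U3 stuck-at-0: output 1 ✓
  U3 stuck-at-1: output 0 ✗
  U4 stuck-at-0: output 1 ✓
  U4 stuck-at-1: output 0 ✗
  U5 stuck-at-0: output 0 ✗
  U5 stuck-at-1: output 1 ✓
  U6 stuck-at-0: output 0 ✗
  U6 stuck-at-1: output 1 ✓
Consistent faults: {U3 stuck-at-0, U4 stuck-at-0, U5 stuck-at-1, U6 stuck-at-1} — 4 in all.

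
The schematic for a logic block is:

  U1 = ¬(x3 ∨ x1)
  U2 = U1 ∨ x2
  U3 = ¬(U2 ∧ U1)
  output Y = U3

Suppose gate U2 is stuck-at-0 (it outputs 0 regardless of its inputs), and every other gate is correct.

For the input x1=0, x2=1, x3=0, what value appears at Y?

1

Propagate with U2 forced: U1=1, U2=0 [stuck-at-0], U3=1.
So Y = 1. (Without the fault it would be 0.)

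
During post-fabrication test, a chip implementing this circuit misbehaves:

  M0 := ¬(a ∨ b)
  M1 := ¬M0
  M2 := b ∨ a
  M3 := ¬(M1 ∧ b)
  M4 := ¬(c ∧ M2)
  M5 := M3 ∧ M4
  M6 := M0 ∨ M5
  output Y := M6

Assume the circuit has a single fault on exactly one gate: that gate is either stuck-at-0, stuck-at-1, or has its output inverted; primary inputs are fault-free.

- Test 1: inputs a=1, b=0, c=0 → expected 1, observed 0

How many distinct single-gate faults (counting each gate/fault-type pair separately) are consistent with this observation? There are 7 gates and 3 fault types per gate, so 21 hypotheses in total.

Fault-free: M0=0, M1=1, M2=1, M3=1, M4=1, M5=1, M6=1 → 1. Observed 0.
  M0: none of the 3 fault types match ✗
  M1: none of the 3 fault types match ✗
  M2: none of the 3 fault types match ✗
  M3: stuck-at-0, inverted output ✓; others ✗
  M4: stuck-at-0, inverted output ✓; others ✗
  M5: stuck-at-0, inverted output ✓; others ✗
  M6: stuck-at-0, inverted output ✓; others ✗
Consistent faults: {M3 stuck-at-0, M3 inverted output, M4 stuck-at-0, M4 inverted output, M5 stuck-at-0, M5 inverted output, M6 stuck-at-0, M6 inverted output} — 8 in all.

8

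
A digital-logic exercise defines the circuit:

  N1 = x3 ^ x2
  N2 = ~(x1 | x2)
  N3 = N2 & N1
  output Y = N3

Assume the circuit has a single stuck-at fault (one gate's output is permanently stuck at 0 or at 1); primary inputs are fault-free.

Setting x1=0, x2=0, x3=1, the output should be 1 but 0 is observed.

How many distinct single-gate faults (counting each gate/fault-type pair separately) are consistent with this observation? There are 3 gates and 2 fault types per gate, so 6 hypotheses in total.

3

Fault-free: N1=1, N2=1, N3=1 → 1. Observed 0.
  N1 stuck-at-0: output 0 ✓
  N1 stuck-at-1: output 1 ✗
  N2 stuck-at-0: output 0 ✓
  N2 stuck-at-1: output 1 ✗
  N3 stuck-at-0: output 0 ✓
  N3 stuck-at-1: output 1 ✗
Consistent faults: {N1 stuck-at-0, N2 stuck-at-0, N3 stuck-at-0} — 3 in all.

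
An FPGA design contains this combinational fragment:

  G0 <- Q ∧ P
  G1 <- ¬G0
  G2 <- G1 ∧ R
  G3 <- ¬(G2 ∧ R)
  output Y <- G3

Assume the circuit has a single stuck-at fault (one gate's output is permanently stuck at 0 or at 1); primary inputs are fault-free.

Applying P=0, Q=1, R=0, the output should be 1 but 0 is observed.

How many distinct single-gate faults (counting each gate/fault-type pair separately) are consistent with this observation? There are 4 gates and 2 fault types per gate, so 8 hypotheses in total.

Fault-free: G0=0, G1=1, G2=0, G3=1 → 1. Observed 0.
  G0 stuck-at-0: output 1 ✗
  G0 stuck-at-1: output 1 ✗
  G1 stuck-at-0: output 1 ✗
  G1 stuck-at-1: output 1 ✗
  G2 stuck-at-0: output 1 ✗
  G2 stuck-at-1: output 1 ✗
  G3 stuck-at-0: output 0 ✓
  G3 stuck-at-1: output 1 ✗
Consistent faults: {G3 stuck-at-0} — 1 in all.

1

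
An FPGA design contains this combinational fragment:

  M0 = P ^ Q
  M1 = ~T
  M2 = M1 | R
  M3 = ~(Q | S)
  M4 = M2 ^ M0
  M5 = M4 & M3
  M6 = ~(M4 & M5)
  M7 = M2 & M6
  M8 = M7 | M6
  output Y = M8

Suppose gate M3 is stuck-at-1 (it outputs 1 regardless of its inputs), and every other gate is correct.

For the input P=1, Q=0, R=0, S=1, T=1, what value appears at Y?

0

Propagate with M3 forced: M0=1, M1=0, M2=0, M3=1 [stuck-at-1], M4=1, M5=1, M6=0, M7=0, M8=0.
So Y = 0. (Without the fault it would be 1.)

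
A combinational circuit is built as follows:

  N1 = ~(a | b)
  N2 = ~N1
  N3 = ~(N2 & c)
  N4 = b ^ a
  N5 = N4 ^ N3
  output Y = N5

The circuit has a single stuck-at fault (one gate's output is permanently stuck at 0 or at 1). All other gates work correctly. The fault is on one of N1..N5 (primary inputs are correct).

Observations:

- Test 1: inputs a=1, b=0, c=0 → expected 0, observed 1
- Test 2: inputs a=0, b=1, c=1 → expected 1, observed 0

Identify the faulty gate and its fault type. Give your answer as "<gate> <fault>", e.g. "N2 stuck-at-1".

Fault-free values for test 1 (a=1, b=0, c=0): N1=0, N2=1, N3=1, N4=1, N5=0, giving Y=0. Observed 1.
Test 1: faults giving observed 1 are {N3 stuck-at-0, N4 stuck-at-0, N5 stuck-at-1}.
Test 2 (a=0, b=1, c=1): fault-free N1=0, N2=1, N3=0, N4=1, N5=1 → 1; observed 0. Eliminates N3 stuck-at-0, N5 stuck-at-1.
Only N4 stuck-at-0 is consistent with every test.

N4 stuck-at-0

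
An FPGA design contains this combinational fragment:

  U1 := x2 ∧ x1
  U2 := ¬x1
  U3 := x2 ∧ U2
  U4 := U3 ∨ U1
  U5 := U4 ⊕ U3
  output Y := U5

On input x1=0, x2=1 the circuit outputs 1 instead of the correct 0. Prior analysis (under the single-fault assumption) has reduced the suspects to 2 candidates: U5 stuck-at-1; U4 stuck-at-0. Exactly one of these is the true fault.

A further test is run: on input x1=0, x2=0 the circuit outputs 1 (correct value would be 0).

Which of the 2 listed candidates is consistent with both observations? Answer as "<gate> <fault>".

U5 stuck-at-1

Evaluate each candidate on input x1=0, x2=0:
  U5 stuck-at-1: U1=0, U2=1, U3=0, U4=0, U5=1 [stuck-at-1] → 1 — matches
  U4 stuck-at-0: U1=0, U2=1, U3=0, U4=0 [stuck-at-0], U5=0 → 0 — eliminated
Only U5 stuck-at-1 reproduces the observed 1.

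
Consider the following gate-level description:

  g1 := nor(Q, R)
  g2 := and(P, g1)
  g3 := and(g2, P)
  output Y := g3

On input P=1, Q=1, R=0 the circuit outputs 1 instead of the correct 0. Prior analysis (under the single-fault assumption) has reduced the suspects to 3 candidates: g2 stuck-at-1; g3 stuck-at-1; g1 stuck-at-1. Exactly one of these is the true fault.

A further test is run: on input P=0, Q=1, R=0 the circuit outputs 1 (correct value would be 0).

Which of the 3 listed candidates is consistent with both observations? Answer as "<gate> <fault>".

Evaluate each candidate on input P=0, Q=1, R=0:
  g2 stuck-at-1: g1=0, g2=1 [stuck-at-1], g3=0 → 0 — eliminated
  g3 stuck-at-1: g1=0, g2=0, g3=1 [stuck-at-1] → 1 — matches
  g1 stuck-at-1: g1=1 [stuck-at-1], g2=0, g3=0 → 0 — eliminated
Only g3 stuck-at-1 reproduces the observed 1.

g3 stuck-at-1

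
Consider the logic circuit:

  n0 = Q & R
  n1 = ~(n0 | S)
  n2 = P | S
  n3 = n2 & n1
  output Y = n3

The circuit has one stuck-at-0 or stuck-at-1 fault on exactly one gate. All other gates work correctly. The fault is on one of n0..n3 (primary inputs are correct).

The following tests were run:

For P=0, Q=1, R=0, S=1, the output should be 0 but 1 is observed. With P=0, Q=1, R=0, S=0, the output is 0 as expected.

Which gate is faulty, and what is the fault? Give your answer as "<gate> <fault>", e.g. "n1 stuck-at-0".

n1 stuck-at-1

Fault-free values for test 1 (P=0, Q=1, R=0, S=1): n0=0, n1=0, n2=1, n3=0, giving Y=0. Observed 1.
Test 1: faults giving observed 1 are {n1 stuck-at-1, n3 stuck-at-1}.
Test 2 (P=0, Q=1, R=0, S=0): fault-free n0=0, n1=1, n2=0, n3=0 → 0; observed 0. Eliminates n3 stuck-at-1.
Only n1 stuck-at-1 is consistent with every test.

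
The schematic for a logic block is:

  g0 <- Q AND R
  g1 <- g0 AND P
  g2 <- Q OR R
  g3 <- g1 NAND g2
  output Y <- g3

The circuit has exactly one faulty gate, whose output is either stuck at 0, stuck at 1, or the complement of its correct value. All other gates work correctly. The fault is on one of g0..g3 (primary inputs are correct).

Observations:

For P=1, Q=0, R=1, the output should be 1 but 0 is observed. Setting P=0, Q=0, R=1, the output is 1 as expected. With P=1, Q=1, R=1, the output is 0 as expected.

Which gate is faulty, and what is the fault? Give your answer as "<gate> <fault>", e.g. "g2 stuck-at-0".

Fault-free values for test 1 (P=1, Q=0, R=1): g0=0, g1=0, g2=1, g3=1, giving Y=1. Observed 0.
Test 1: faults giving observed 0 are {g0 stuck-at-1, g0 inverted output, g1 stuck-at-1, g1 inverted output, g3 stuck-at-0, g3 inverted output}.
Test 2 (P=0, Q=0, R=1): fault-free g0=0, g1=0, g2=1, g3=1 → 1; observed 1. Eliminates g1 stuck-at-1, g1 inverted output, g3 stuck-at-0, g3 inverted output.
Test 3 (P=1, Q=1, R=1): fault-free g0=1, g1=1, g2=1, g3=0 → 0; observed 0. Eliminates g0 inverted output.
Only g0 stuck-at-1 is consistent with every test.

g0 stuck-at-1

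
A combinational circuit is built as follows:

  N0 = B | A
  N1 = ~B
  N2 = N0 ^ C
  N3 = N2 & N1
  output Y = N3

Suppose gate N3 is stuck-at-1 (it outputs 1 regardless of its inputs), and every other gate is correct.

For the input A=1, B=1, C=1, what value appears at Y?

1

Propagate with N3 forced: N0=1, N1=0, N2=0, N3=1 [stuck-at-1].
So Y = 1. (Without the fault it would be 0.)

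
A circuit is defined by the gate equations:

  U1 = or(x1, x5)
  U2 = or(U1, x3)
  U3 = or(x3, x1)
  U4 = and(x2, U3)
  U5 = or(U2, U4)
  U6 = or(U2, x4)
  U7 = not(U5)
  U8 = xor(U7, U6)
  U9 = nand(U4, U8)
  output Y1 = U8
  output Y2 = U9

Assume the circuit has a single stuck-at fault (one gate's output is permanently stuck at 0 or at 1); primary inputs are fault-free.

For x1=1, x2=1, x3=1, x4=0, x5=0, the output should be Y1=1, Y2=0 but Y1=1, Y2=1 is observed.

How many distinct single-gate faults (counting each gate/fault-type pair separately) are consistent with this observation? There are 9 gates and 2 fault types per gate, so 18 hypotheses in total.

3

Fault-free: U1=1, U2=1, U3=1, U4=1, U5=1, U6=1, U7=0, U8=1, U9=0 → Y1=1, Y2=0. Observed Y1=1, Y2=1.
  U1: none of the 2 fault types match ✗
  U2: none of the 2 fault types match ✗
  U3: stuck-at-0 ✓; others ✗
  U4: stuck-at-0 ✓; others ✗
  U5: none of the 2 fault types match ✗
  U6: none of the 2 fault types match ✗
  U7: none of the 2 fault types match ✗
  U8: none of the 2 fault types match ✗
  U9: stuck-at-1 ✓; others ✗
Consistent faults: {U3 stuck-at-0, U4 stuck-at-0, U9 stuck-at-1} — 3 in all.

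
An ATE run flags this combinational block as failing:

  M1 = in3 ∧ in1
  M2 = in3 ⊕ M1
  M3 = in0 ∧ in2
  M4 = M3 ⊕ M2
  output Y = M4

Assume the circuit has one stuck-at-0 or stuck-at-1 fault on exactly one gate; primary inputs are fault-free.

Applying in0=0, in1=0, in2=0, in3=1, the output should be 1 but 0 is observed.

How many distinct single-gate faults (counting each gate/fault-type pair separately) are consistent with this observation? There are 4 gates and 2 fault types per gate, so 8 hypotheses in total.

Fault-free: M1=0, M2=1, M3=0, M4=1 → 1. Observed 0.
  M1 stuck-at-0: output 1 ✗
  M1 stuck-at-1: output 0 ✓
  M2 stuck-at-0: output 0 ✓
  M2 stuck-at-1: output 1 ✗
  M3 stuck-at-0: output 1 ✗
  M3 stuck-at-1: output 0 ✓
  M4 stuck-at-0: output 0 ✓
  M4 stuck-at-1: output 1 ✗
Consistent faults: {M1 stuck-at-1, M2 stuck-at-0, M3 stuck-at-1, M4 stuck-at-0} — 4 in all.

4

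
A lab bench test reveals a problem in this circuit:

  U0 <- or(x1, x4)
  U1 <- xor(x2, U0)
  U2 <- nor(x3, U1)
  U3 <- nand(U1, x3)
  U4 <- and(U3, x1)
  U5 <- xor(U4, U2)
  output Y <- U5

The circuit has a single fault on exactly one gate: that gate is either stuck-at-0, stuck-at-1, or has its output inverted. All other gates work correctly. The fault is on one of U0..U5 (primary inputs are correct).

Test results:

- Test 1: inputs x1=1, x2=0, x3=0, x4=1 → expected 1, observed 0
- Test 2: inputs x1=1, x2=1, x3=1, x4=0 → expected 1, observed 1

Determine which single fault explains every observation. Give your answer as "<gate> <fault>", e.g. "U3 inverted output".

Fault-free values for test 1 (x1=1, x2=0, x3=0, x4=1): U0=1, U1=1, U2=0, U3=1, U4=1, U5=1, giving Y=1. Observed 0.
Test 1: faults giving observed 0 are {U0 stuck-at-0, U0 inverted output, U1 stuck-at-0, U1 inverted output, U2 stuck-at-1, U2 inverted output, U3 stuck-at-0, U3 inverted output, U4 stuck-at-0, U4 inverted output, U5 stuck-at-0, U5 inverted output}.
Test 2 (x1=1, x2=1, x3=1, x4=0): fault-free U0=1, U1=0, U2=0, U3=1, U4=1, U5=1 → 1; observed 1. Eliminates U0 stuck-at-0, U0 inverted output, U1 inverted output, U2 stuck-at-1, U2 inverted output, U3 stuck-at-0, U3 inverted output, U4 stuck-at-0, U4 inverted output, U5 stuck-at-0, U5 inverted output.
Only U1 stuck-at-0 is consistent with every test.

U1 stuck-at-0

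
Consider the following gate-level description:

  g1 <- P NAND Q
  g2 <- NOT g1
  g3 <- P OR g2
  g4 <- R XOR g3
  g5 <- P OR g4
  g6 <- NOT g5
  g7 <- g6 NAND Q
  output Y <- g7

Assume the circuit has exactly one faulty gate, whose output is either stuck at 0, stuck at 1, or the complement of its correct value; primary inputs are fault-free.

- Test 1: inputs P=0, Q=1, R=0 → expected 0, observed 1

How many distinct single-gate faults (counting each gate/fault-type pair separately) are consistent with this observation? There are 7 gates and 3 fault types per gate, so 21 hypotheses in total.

Fault-free: g1=1, g2=0, g3=0, g4=0, g5=0, g6=1, g7=0 → 0. Observed 1.
  g1: stuck-at-0, inverted output ✓; others ✗
  g2: stuck-at-1, inverted output ✓; others ✗
  g3: stuck-at-1, inverted output ✓; others ✗
  g4: stuck-at-1, inverted output ✓; others ✗
  g5: stuck-at-1, inverted output ✓; others ✗
  g6: stuck-at-0, inverted output ✓; others ✗
  g7: stuck-at-1, inverted output ✓; others ✗
Consistent faults: {g1 stuck-at-0, g1 inverted output, g2 stuck-at-1, g2 inverted output, g3 stuck-at-1, g3 inverted output, g4 stuck-at-1, g4 inverted output, g5 stuck-at-1, g5 inverted output, g6 stuck-at-0, g6 inverted output, g7 stuck-at-1, g7 inverted output} — 14 in all.

14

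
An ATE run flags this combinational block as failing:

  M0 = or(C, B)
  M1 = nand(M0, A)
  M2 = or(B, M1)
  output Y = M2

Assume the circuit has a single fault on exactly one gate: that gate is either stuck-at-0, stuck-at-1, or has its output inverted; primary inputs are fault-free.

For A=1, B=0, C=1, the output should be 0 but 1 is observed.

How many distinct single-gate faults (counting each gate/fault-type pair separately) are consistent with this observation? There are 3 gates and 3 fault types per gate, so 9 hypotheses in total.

6

Fault-free: M0=1, M1=0, M2=0 → 0. Observed 1.
  M0 stuck-at-0: output 1 ✓
  M0 stuck-at-1: output 0 ✗
  M0 inverted output: output 1 ✓
  M1 stuck-at-0: output 0 ✗
  M1 stuck-at-1: output 1 ✓
  M1 inverted output: output 1 ✓
  M2 stuck-at-0: output 0 ✗
  M2 stuck-at-1: output 1 ✓
  M2 inverted output: output 1 ✓
Consistent faults: {M0 stuck-at-0, M0 inverted output, M1 stuck-at-1, M1 inverted output, M2 stuck-at-1, M2 inverted output} — 6 in all.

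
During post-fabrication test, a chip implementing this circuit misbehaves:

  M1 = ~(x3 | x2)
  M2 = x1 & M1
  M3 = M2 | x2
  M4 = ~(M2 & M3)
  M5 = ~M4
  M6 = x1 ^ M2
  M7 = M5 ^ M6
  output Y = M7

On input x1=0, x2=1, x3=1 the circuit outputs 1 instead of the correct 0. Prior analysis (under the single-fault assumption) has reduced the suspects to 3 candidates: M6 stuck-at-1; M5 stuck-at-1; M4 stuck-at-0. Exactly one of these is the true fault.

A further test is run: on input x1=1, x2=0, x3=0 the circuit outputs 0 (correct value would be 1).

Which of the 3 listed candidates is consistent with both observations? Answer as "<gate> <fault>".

Evaluate each candidate on input x1=1, x2=0, x3=0:
  M6 stuck-at-1: M1=1, M2=1, M3=1, M4=0, M5=1, M6=1 [stuck-at-1], M7=0 → 0 — matches
  M5 stuck-at-1: M1=1, M2=1, M3=1, M4=0, M5=1 [stuck-at-1], M6=0, M7=1 → 1 — eliminated
  M4 stuck-at-0: M1=1, M2=1, M3=1, M4=0 [stuck-at-0], M5=1, M6=0, M7=1 → 1 — eliminated
Only M6 stuck-at-1 reproduces the observed 0.

M6 stuck-at-1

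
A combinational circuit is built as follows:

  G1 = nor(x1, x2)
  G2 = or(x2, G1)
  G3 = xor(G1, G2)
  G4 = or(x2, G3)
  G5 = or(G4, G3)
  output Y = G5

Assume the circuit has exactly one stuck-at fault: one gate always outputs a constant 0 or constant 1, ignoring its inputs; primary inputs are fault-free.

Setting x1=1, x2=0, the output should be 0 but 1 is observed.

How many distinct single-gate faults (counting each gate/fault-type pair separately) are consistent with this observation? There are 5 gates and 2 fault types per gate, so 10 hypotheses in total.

4

Fault-free: G1=0, G2=0, G3=0, G4=0, G5=0 → 0. Observed 1.
  G1 stuck-at-0: output 0 ✗
  G1 stuck-at-1: output 0 ✗
  G2 stuck-at-0: output 0 ✗
  G2 stuck-at-1: output 1 ✓
  G3 stuck-at-0: output 0 ✗
  G3 stuck-at-1: output 1 ✓
  G4 stuck-at-0: output 0 ✗
  G4 stuck-at-1: output 1 ✓
  G5 stuck-at-0: output 0 ✗
  G5 stuck-at-1: output 1 ✓
Consistent faults: {G2 stuck-at-1, G3 stuck-at-1, G4 stuck-at-1, G5 stuck-at-1} — 4 in all.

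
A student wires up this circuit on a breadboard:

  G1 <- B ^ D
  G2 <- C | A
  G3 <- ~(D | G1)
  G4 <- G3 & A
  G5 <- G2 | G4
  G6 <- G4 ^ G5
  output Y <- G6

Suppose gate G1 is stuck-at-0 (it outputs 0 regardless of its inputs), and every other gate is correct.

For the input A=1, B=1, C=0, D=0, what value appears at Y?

Propagate with G1 forced: G1=0 [stuck-at-0], G2=1, G3=1, G4=1, G5=1, G6=0.
So Y = 0. (Without the fault it would be 1.)

0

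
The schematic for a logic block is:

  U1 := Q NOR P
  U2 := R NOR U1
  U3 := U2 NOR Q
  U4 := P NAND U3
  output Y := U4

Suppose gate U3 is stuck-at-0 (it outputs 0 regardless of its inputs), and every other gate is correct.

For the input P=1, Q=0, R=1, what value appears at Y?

Propagate with U3 forced: U1=0, U2=0, U3=0 [stuck-at-0], U4=1.
So Y = 1. (Without the fault it would be 0.)

1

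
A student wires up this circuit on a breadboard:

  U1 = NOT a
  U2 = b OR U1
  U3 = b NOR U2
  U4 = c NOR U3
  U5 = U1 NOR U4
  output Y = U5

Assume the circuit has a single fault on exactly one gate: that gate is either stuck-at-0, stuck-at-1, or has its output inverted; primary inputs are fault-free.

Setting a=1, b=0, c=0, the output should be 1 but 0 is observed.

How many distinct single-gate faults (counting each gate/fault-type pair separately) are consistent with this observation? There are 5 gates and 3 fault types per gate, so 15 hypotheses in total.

10

Fault-free: U1=0, U2=0, U3=1, U4=0, U5=1 → 1. Observed 0.
  U1: stuck-at-1, inverted output ✓; others ✗
  U2: stuck-at-1, inverted output ✓; others ✗
  U3: stuck-at-0, inverted output ✓; others ✗
  U4: stuck-at-1, inverted output ✓; others ✗
  U5: stuck-at-0, inverted output ✓; others ✗
Consistent faults: {U1 stuck-at-1, U1 inverted output, U2 stuck-at-1, U2 inverted output, U3 stuck-at-0, U3 inverted output, U4 stuck-at-1, U4 inverted output, U5 stuck-at-0, U5 inverted output} — 10 in all.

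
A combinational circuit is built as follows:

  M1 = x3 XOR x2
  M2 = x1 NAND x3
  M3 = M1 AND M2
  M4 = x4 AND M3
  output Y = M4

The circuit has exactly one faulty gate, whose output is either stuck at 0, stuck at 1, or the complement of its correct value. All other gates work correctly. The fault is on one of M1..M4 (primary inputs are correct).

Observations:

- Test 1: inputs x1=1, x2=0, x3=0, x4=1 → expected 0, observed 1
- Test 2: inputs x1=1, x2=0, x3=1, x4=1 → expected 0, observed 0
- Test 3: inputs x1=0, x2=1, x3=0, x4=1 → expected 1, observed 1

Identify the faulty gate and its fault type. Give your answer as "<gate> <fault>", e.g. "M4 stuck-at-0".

M1 stuck-at-1

Fault-free values for test 1 (x1=1, x2=0, x3=0, x4=1): M1=0, M2=1, M3=0, M4=0, giving Y=0. Observed 1.
Test 1: faults giving observed 1 are {M1 stuck-at-1, M1 inverted output, M3 stuck-at-1, M3 inverted output, M4 stuck-at-1, M4 inverted output}.
Test 2 (x1=1, x2=0, x3=1, x4=1): fault-free M1=1, M2=0, M3=0, M4=0 → 0; observed 0. Eliminates M3 stuck-at-1, M3 inverted output, M4 stuck-at-1, M4 inverted output.
Test 3 (x1=0, x2=1, x3=0, x4=1): fault-free M1=1, M2=1, M3=1, M4=1 → 1; observed 1. Eliminates M1 inverted output.
Only M1 stuck-at-1 is consistent with every test.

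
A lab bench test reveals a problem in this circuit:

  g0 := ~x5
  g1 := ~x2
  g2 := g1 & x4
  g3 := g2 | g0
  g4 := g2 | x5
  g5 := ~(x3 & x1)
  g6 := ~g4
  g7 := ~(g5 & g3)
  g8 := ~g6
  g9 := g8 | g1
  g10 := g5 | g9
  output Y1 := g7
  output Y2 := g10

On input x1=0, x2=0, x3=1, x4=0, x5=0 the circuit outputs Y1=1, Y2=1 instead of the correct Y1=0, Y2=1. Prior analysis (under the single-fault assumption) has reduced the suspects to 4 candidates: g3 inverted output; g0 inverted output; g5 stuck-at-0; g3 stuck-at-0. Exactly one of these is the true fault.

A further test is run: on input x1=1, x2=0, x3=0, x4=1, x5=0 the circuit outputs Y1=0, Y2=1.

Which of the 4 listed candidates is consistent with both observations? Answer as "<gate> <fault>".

g0 inverted output

Evaluate each candidate on input x1=1, x2=0, x3=0, x4=1, x5=0:
  g3 inverted output: g0=1, g1=1, g2=1, g3=0 [inverted output], g4=1, g5=1, g6=0, g7=1, g8=1, g9=1, g10=1 → Y1=1, Y2=1 — eliminated
  g0 inverted output: g0=0 [inverted output], g1=1, g2=1, g3=1, g4=1, g5=1, g6=0, g7=0, g8=1, g9=1, g10=1 → Y1=0, Y2=1 — matches
  g5 stuck-at-0: g0=1, g1=1, g2=1, g3=1, g4=1, g5=0 [stuck-at-0], g6=0, g7=1, g8=1, g9=1, g10=1 → Y1=1, Y2=1 — eliminated
  g3 stuck-at-0: g0=1, g1=1, g2=1, g3=0 [stuck-at-0], g4=1, g5=1, g6=0, g7=1, g8=1, g9=1, g10=1 → Y1=1, Y2=1 — eliminated
Only g0 inverted output reproduces the observed Y1=0, Y2=1.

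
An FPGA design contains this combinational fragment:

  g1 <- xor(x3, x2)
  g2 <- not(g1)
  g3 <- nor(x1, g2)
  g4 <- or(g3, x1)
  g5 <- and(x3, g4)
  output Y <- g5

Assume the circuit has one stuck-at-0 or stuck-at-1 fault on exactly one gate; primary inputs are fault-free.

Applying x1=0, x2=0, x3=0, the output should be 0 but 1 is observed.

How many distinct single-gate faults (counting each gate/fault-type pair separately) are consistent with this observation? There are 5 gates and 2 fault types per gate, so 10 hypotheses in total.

Fault-free: g1=0, g2=1, g3=0, g4=0, g5=0 → 0. Observed 1.
  g1 stuck-at-0: output 0 ✗
  g1 stuck-at-1: output 0 ✗
  g2 stuck-at-0: output 0 ✗
  g2 stuck-at-1: output 0 ✗
  g3 stuck-at-0: output 0 ✗
  g3 stuck-at-1: output 0 ✗
  g4 stuck-at-0: output 0 ✗
  g4 stuck-at-1: output 0 ✗
  g5 stuck-at-0: output 0 ✗
  g5 stuck-at-1: output 1 ✓
Consistent faults: {g5 stuck-at-1} — 1 in all.

1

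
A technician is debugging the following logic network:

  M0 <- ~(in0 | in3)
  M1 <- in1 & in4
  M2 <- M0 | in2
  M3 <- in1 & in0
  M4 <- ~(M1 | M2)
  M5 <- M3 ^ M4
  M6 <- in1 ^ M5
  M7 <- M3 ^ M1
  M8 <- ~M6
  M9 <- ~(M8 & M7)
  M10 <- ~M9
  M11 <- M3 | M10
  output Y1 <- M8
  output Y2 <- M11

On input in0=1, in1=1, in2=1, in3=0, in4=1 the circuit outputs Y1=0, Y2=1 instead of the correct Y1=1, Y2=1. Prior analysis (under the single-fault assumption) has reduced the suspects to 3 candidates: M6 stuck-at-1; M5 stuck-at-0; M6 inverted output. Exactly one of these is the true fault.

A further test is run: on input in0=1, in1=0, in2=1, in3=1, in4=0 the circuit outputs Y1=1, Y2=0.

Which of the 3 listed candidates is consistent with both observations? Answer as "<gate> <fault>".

Evaluate each candidate on input in0=1, in1=0, in2=1, in3=1, in4=0:
  M6 stuck-at-1: M0=0, M1=0, M2=1, M3=0, M4=0, M5=0, M6=1 [stuck-at-1], M7=0, M8=0, M9=1, M10=0, M11=0 → Y1=0, Y2=0 — eliminated
  M5 stuck-at-0: M0=0, M1=0, M2=1, M3=0, M4=0, M5=0 [stuck-at-0], M6=0, M7=0, M8=1, M9=1, M10=0, M11=0 → Y1=1, Y2=0 — matches
  M6 inverted output: M0=0, M1=0, M2=1, M3=0, M4=0, M5=0, M6=1 [inverted output], M7=0, M8=0, M9=1, M10=0, M11=0 → Y1=0, Y2=0 — eliminated
Only M5 stuck-at-0 reproduces the observed Y1=1, Y2=0.

M5 stuck-at-0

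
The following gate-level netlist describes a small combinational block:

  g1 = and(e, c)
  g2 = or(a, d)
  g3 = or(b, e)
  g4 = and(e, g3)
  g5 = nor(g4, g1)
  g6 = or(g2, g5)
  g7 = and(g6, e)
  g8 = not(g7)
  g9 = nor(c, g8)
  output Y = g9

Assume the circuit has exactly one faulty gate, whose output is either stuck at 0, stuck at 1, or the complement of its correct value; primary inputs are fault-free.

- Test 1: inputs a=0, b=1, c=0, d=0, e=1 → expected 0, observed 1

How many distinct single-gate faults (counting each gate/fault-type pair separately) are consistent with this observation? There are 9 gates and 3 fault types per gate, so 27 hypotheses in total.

16

Fault-free: g1=0, g2=0, g3=1, g4=1, g5=0, g6=0, g7=0, g8=1, g9=0 → 0. Observed 1.
  g1: none of the 3 fault types match ✗
  g2: stuck-at-1, inverted output ✓; others ✗
  g3: stuck-at-0, inverted output ✓; others ✗
  g4: stuck-at-0, inverted output ✓; others ✗
  g5: stuck-at-1, inverted output ✓; others ✗
  g6: stuck-at-1, inverted output ✓; others ✗
  g7: stuck-at-1, inverted output ✓; others ✗
  g8: stuck-at-0, inverted output ✓; others ✗
  g9: stuck-at-1, inverted output ✓; others ✗
Consistent faults: {g2 stuck-at-1, g2 inverted output, g3 stuck-at-0, g3 inverted output, g4 stuck-at-0, g4 inverted output, g5 stuck-at-1, g5 inverted output, g6 stuck-at-1, g6 inverted output, g7 stuck-at-1, g7 inverted output, g8 stuck-at-0, g8 inverted output, g9 stuck-at-1, g9 inverted output} — 16 in all.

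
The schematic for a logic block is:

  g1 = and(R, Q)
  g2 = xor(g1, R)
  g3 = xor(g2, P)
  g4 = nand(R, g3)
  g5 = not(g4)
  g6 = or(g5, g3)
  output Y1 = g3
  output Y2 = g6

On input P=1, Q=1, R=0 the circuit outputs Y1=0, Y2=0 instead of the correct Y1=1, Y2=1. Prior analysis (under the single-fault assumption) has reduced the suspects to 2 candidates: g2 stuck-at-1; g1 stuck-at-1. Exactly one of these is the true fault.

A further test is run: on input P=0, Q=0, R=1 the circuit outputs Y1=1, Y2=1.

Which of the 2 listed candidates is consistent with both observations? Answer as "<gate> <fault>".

g2 stuck-at-1

Evaluate each candidate on input P=0, Q=0, R=1:
  g2 stuck-at-1: g1=0, g2=1 [stuck-at-1], g3=1, g4=0, g5=1, g6=1 → Y1=1, Y2=1 — matches
  g1 stuck-at-1: g1=1 [stuck-at-1], g2=0, g3=0, g4=1, g5=0, g6=0 → Y1=0, Y2=0 — eliminated
Only g2 stuck-at-1 reproduces the observed Y1=1, Y2=1.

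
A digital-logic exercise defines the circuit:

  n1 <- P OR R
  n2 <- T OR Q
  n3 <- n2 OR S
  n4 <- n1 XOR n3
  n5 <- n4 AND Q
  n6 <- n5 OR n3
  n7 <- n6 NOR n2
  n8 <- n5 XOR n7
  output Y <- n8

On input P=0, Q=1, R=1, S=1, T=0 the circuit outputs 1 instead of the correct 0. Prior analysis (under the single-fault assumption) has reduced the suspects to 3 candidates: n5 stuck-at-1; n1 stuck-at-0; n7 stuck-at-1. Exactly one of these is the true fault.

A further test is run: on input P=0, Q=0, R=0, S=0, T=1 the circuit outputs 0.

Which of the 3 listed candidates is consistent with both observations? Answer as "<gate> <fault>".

n1 stuck-at-0

Evaluate each candidate on input P=0, Q=0, R=0, S=0, T=1:
  n5 stuck-at-1: n1=0, n2=1, n3=1, n4=1, n5=1 [stuck-at-1], n6=1, n7=0, n8=1 → 1 — eliminated
  n1 stuck-at-0: n1=0 [stuck-at-0], n2=1, n3=1, n4=1, n5=0, n6=1, n7=0, n8=0 → 0 — matches
  n7 stuck-at-1: n1=0, n2=1, n3=1, n4=1, n5=0, n6=1, n7=1 [stuck-at-1], n8=1 → 1 — eliminated
Only n1 stuck-at-0 reproduces the observed 0.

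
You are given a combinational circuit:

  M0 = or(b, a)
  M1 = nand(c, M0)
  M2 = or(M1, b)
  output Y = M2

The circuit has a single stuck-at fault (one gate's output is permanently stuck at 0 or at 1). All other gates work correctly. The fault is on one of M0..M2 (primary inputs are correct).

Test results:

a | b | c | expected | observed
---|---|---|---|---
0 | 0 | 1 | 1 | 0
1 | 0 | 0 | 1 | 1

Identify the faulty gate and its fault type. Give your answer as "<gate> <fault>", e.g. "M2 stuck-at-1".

Fault-free values for test 1 (a=0, b=0, c=1): M0=0, M1=1, M2=1, giving Y=1. Observed 0.
Test 1: faults giving observed 0 are {M0 stuck-at-1, M1 stuck-at-0, M2 stuck-at-0}.
Test 2 (a=1, b=0, c=0): fault-free M0=1, M1=1, M2=1 → 1; observed 1. Eliminates M1 stuck-at-0, M2 stuck-at-0.
Only M0 stuck-at-1 is consistent with every test.

M0 stuck-at-1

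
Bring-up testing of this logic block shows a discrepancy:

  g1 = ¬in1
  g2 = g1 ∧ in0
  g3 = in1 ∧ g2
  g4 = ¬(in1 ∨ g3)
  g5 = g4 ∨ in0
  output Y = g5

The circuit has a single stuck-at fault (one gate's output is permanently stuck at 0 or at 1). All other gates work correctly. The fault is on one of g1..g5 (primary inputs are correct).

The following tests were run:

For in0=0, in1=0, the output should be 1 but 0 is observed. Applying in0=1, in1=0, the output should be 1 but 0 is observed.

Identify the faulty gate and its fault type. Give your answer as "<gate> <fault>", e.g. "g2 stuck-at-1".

g5 stuck-at-0

Fault-free values for test 1 (in0=0, in1=0): g1=1, g2=0, g3=0, g4=1, g5=1, giving Y=1. Observed 0.
Test 1: faults giving observed 0 are {g3 stuck-at-1, g4 stuck-at-0, g5 stuck-at-0}.
Test 2 (in0=1, in1=0): fault-free g1=1, g2=1, g3=0, g4=1, g5=1 → 1; observed 0. Eliminates g3 stuck-at-1, g4 stuck-at-0.
Only g5 stuck-at-0 is consistent with every test.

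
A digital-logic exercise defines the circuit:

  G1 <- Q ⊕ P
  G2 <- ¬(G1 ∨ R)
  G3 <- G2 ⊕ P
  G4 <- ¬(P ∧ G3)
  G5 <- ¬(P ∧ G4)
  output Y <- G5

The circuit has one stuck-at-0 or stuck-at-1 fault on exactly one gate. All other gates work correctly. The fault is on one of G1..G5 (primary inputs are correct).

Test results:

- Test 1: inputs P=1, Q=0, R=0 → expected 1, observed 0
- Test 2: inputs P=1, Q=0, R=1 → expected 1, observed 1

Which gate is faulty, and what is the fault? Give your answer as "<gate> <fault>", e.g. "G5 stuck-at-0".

Fault-free values for test 1 (P=1, Q=0, R=0): G1=1, G2=0, G3=1, G4=0, G5=1, giving Y=1. Observed 0.
Test 1: faults giving observed 0 are {G1 stuck-at-0, G2 stuck-at-1, G3 stuck-at-0, G4 stuck-at-1, G5 stuck-at-0}.
Test 2 (P=1, Q=0, R=1): fault-free G1=1, G2=0, G3=1, G4=0, G5=1 → 1; observed 1. Eliminates G2 stuck-at-1, G3 stuck-at-0, G4 stuck-at-1, G5 stuck-at-0.
Only G1 stuck-at-0 is consistent with every test.

G1 stuck-at-0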